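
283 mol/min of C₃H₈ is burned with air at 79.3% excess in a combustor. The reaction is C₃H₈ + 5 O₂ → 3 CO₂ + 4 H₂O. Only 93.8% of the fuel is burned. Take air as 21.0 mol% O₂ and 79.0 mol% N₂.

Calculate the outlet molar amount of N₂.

9540 mol/min

Stoichiometric O₂ = 5 × 283 = 1415 mol/min; O₂ fed = 1415 × 1.793 = 2537 mol/min.
N₂ fed = 2537 × 79/21 = 9544 mol/min.
Fuel reacted = 0.938 × 283 → ξ = 265.5 mol/min.
Outlet (n = n₀ + ν ξ):
  C₃H₈: 283 − 1(265.5) = 17.55
  O₂: 2537 − 5(265.5) = 1210
  N₂: 9544 (inert)
  CO₂: 0 + 3(265.5) = 796.4
  H₂O: 0 + 4(265.5) = 1062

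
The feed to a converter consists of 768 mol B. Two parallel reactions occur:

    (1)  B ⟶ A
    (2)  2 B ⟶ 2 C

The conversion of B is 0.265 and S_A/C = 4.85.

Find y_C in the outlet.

Conversion of B: B consumed = 0.265 × 768 = 203.5 mol = 1ξ₁ + 2ξ₂.
Selectivity: 1ξ₁ / (2ξ₂) = 4.85 → ξ₁ = 9.7 ξ₂.
Substitute: (1·9.7 + 2) ξ₂ = 203.5 → ξ₂ = 17.39 mol, ξ₁ = 168.7 mol.
Outlet amounts (n = n₀ + Σ ν·ξ):
  B: 768 − 1(168.7) − 2(17.39) = 564.5
  A: 0 + 1(168.7) = 168.7
  C: 0 + 2(17.39) = 34.79
Total out = 768 mol; y_C = 34.79 / 768 = 0.0453.

0.0453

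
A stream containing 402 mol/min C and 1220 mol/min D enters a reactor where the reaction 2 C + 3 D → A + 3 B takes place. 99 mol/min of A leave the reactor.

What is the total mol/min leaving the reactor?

For A: n = n₀ + 1ξ → 99 = 0 + 1ξ, giving ξ = 99 mol/min.
Outlet amounts (n = n₀ + ν ξ):
  C: 402 − 2(99) = 204
  D: 1220 − 3(99) = 923
  A: 0 + 1(99) = 99
  B: 0 + 3(99) = 297
Total out = 204 + 923 + 99 + 297 = 1523 mol/min.

1520 mol/min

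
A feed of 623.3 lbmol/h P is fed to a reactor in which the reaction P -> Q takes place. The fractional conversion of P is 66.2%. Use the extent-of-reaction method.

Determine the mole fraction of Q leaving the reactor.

0.662

P reacted = 0.662 × 623.3 = 412.6 lbmol/h; ν_P = −1, so ξ = 412.6/1 = 412.6 lbmol/h.
Outlet amounts (n = n₀ + ν ξ):
  P: 623.3 − 1(412.6) = 210.7
  Q: 0 + 1(412.6) = 412.6
Total out = 623.3 lbmol/h; y_Q = 412.6 / 623.3 = 0.662.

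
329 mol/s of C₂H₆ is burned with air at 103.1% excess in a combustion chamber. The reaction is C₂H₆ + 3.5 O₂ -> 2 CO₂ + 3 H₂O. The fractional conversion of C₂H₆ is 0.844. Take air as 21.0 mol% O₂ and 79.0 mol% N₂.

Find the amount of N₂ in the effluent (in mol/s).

8800 mol/s

Stoichiometric O₂ = 3.5 × 329 = 1152 mol/s; O₂ fed = 1152 × 2.031 = 2339 mol/s.
N₂ fed = 2339 × 79/21 = 8798 mol/s.
Fuel reacted = 0.844 × 329 → ξ = 277.7 mol/s.
Outlet (n = n₀ + ν ξ):
  C₂H₆: 329 − 1(277.7) = 51.32
  O₂: 2339 − 3.5(277.7) = 1367
  N₂: 8798 (inert)
  CO₂: 0 + 2(277.7) = 555.4
  H₂O: 0 + 3(277.7) = 833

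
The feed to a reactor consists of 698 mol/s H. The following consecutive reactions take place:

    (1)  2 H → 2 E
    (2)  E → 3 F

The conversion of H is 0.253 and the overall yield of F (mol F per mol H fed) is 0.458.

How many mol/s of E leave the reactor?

Conversion of H: H consumed = 2ξ₁ = 0.253 × 698 → ξ₁ = 88.3 mol/s.
Yield of F: 3ξ₂ / 698 = 0.458 → ξ₂ = 106.6 mol/s.
Outlet amounts (n = n₀ + Σ ν·ξ):
  H: 698 − 2(88.3) = 521.4
  E: 0 + 2(88.3) − 1(106.6) = 70.03
  F: 0 + 3(106.6) = 319.7

70 mol/s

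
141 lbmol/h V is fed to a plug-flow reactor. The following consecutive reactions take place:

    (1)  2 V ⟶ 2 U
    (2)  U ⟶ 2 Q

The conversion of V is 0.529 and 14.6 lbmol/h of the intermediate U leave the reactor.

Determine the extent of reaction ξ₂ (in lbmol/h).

Conversion of V: V consumed = 2ξ₁ = 0.529 × 141 → ξ₁ = 37.29 lbmol/h.
U balance: n_U = 0 + 2ξ₁ − 1ξ₂ = 14.6 → ξ₂ = (2·37.29 − 14.6)/1 = 59.99 lbmol/h.
Outlet amounts (n = n₀ + Σ ν·ξ):
  V: 141 − 2(37.29) = 66.41
  U: 0 + 2(37.29) − 1(59.99) = 14.6
  Q: 0 + 2(59.99) = 120

ξ₂ = 60 lbmol/h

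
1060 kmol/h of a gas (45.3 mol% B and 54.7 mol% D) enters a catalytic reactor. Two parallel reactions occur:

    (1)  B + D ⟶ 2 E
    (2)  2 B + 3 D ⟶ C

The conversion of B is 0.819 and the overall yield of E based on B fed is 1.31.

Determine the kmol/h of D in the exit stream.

Yield of E: 2ξ₁ / 480.2 = 1.31 → ξ₁ = 314.5 kmol/h.
Conversion of B: 1ξ₁ + 2ξ₂ = 0.819 × 480.2 = 393.3 → ξ₂ = 39.37 kmol/h.
Outlet amounts (n = n₀ + Σ ν·ξ):
  B: 480.2 − 1(314.5) − 2(39.37) = 86.91
  D: 579.8 − 1(314.5) − 3(39.37) = 147.2
  E: 0 + 2(314.5) = 629
  C: 0 + 1(39.37) = 39.37

147 kmol/h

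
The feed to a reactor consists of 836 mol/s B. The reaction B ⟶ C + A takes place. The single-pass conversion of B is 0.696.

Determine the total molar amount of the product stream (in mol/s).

B reacted = 0.696 × 836 = 581.9 mol/s; ν_B = −1, so ξ = 581.9/1 = 581.9 mol/s.
Outlet amounts (n = n₀ + ν ξ):
  B: 836 − 1(581.9) = 254.1
  C: 0 + 1(581.9) = 581.9
  A: 0 + 1(581.9) = 581.9
Total out = 254.1 + 581.9 + 581.9 = 1418 mol/s.

1420 mol/s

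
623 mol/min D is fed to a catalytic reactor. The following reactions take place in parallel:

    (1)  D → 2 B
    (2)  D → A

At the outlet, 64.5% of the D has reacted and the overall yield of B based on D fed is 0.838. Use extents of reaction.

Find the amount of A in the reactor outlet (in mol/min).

Yield of B: 2ξ₁ / 623 = 0.838 → ξ₁ = 261 mol/min.
Conversion of D: 1ξ₁ + 1ξ₂ = 0.645 × 623 = 401.8 → ξ₂ = 140.8 mol/min.
Outlet amounts (n = n₀ + Σ ν·ξ):
  D: 623 − 1(261) − 1(140.8) = 221.2
  B: 0 + 2(261) = 522.1
  A: 0 + 1(140.8) = 140.8

141 mol/min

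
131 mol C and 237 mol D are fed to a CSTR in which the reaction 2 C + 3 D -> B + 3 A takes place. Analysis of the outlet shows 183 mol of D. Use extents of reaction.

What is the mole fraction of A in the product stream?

0.154

For D: n = n₀ − 3ξ → 183 = 237 − 3ξ, giving ξ = 18 mol.
Outlet amounts (n = n₀ + ν ξ):
  C: 131 − 2(18) = 95
  D: 237 − 3(18) = 183
  B: 0 + 1(18) = 18
  A: 0 + 3(18) = 54
Total out = 350 mol; y_A = 54 / 350 = 0.1543.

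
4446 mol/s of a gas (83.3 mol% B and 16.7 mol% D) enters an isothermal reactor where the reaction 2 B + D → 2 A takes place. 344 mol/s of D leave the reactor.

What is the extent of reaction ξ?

For D: n = n₀ − 1ξ → 344 = 742.5 − 1ξ, giving ξ = 398.5 mol/s.
Outlet amounts (n = n₀ + ν ξ):
  B: 3704 − 2(398.5) = 2907
  D: 742.5 − 1(398.5) = 344
  A: 0 + 2(398.5) = 797

ξ = 398 mol/s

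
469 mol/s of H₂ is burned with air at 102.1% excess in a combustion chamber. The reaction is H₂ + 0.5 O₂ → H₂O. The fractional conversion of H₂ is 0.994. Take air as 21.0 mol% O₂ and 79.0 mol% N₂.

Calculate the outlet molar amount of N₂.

Stoichiometric O₂ = 0.5 × 469 = 234.5 mol/s; O₂ fed = 234.5 × 2.021 = 473.9 mol/s.
N₂ fed = 473.9 × 79/21 = 1783 mol/s.
Fuel reacted = 0.994 × 469 → ξ = 466.2 mol/s.
Outlet (n = n₀ + ν ξ):
  H₂: 469 − 1(466.2) = 2.814
  O₂: 473.9 − 0.5(466.2) = 240.8
  N₂: 1783 (inert)
  H₂O: 0 + 1(466.2) = 466.2

1780 mol/s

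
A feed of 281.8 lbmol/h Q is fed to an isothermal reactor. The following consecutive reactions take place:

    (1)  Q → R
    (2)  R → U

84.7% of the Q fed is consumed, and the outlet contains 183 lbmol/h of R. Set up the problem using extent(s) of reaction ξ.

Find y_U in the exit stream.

Conversion of Q: Q consumed = 1ξ₁ = 0.847 × 281.8 → ξ₁ = 238.7 lbmol/h.
R balance: n_R = 0 + 1ξ₁ − 1ξ₂ = 183 → ξ₂ = (1·238.7 − 183)/1 = 55.68 lbmol/h.
Outlet amounts (n = n₀ + Σ ν·ξ):
  Q: 281.8 − 1(238.7) = 43.12
  R: 0 + 1(238.7) − 1(55.68) = 183
  U: 0 + 1(55.68) = 55.68
Total out = 281.8 lbmol/h; y_U = 55.68 / 281.8 = 0.1976.

0.198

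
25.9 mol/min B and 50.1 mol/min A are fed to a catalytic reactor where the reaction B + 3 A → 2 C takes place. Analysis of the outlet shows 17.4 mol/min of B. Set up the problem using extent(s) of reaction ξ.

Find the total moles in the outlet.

For B: n = n₀ − 1ξ → 17.4 = 25.9 − 1ξ, giving ξ = 8.5 mol/min.
Outlet amounts (n = n₀ + ν ξ):
  B: 25.9 − 1(8.5) = 17.4
  A: 50.1 − 3(8.5) = 24.6
  C: 0 + 2(8.5) = 17
Total out = 17.4 + 24.6 + 17 = 59 mol/min.

59 mol/min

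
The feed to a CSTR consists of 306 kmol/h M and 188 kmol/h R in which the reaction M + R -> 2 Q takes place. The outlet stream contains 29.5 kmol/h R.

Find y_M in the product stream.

0.299

For R: n = n₀ − 1ξ → 29.5 = 188 − 1ξ, giving ξ = 158.5 kmol/h.
Outlet amounts (n = n₀ + ν ξ):
  M: 306 − 1(158.5) = 147.5
  R: 188 − 1(158.5) = 29.5
  Q: 0 + 2(158.5) = 317
Total out = 494 kmol/h; y_M = 147.5 / 494 = 0.2986.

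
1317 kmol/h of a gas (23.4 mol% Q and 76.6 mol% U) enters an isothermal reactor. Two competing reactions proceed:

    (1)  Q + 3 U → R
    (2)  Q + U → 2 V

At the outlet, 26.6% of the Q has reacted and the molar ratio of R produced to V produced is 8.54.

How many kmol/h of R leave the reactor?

Conversion of Q: Q consumed = 0.266 × 308.2 = 81.98 kmol/h = 1ξ₁ + 1ξ₂.
Selectivity: 1ξ₁ / (2ξ₂) = 8.54 → ξ₁ = 17.08 ξ₂.
Substitute: (1·17.08 + 1) ξ₂ = 81.98 → ξ₂ = 4.534 kmol/h, ξ₁ = 77.44 kmol/h.
Outlet amounts (n = n₀ + Σ ν·ξ):
  Q: 308.2 − 1(77.44) − 1(4.534) = 226.2
  U: 1009 − 3(77.44) − 1(4.534) = 772
  R: 0 + 1(77.44) = 77.44
  V: 0 + 2(4.534) = 9.068

77.4 kmol/h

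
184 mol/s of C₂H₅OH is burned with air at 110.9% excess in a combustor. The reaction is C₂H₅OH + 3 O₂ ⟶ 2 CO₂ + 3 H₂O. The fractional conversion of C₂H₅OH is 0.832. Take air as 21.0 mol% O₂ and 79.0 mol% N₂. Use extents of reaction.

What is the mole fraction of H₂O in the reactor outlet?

Stoichiometric O₂ = 3 × 184 = 552 mol/s; O₂ fed = 552 × 2.109 = 1164 mol/s.
N₂ fed = 1164 × 79/21 = 4379 mol/s.
Fuel reacted = 0.832 × 184 → ξ = 153.1 mol/s.
Outlet (n = n₀ + ν ξ):
  C₂H₅OH: 184 − 1(153.1) = 30.91
  O₂: 1164 − 3(153.1) = 704.9
  N₂: 4379 (inert)
  CO₂: 0 + 2(153.1) = 306.2
  H₂O: 0 + 3(153.1) = 459.3
Total out = 5881 mol/s; y_H₂O = 459.3 / 5881 = 0.0781.

0.0781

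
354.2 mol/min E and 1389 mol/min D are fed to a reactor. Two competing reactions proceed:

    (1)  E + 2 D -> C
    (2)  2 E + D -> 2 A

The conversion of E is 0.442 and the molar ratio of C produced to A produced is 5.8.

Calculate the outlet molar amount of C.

Conversion of E: E consumed = 0.442 × 354.2 = 156.6 mol/min = 1ξ₁ + 2ξ₂.
Selectivity: 1ξ₁ / (2ξ₂) = 5.8 → ξ₁ = 11.6 ξ₂.
Substitute: (1·11.6 + 2) ξ₂ = 156.6 → ξ₂ = 11.51 mol/min, ξ₁ = 133.5 mol/min.
Outlet amounts (n = n₀ + Σ ν·ξ):
  E: 354.2 − 1(133.5) − 2(11.51) = 197.6
  D: 1389 − 2(133.5) − 1(11.51) = 1110
  C: 0 + 1(133.5) = 133.5
  A: 0 + 2(11.51) = 23.02

134 mol/min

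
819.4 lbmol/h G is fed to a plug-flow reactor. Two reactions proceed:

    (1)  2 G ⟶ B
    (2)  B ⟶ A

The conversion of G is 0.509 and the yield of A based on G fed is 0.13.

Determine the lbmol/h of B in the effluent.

102 lbmol/h

Conversion of G: G consumed = 2ξ₁ = 0.509 × 819.4 → ξ₁ = 208.5 lbmol/h.
Yield of A: 1ξ₂ / 819.4 = 0.13 → ξ₂ = 106.5 lbmol/h.
Outlet amounts (n = n₀ + Σ ν·ξ):
  G: 819.4 − 2(208.5) = 402.3
  B: 0 + 1(208.5) − 1(106.5) = 102
  A: 0 + 1(106.5) = 106.5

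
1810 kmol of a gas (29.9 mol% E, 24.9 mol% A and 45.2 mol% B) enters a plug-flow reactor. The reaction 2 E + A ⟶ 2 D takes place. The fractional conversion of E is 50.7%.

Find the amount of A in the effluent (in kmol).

313 kmol

E reacted = 0.507 × 541.2 = 274.4 kmol; ν_E = −2, so ξ = 274.4/2 = 137.2 kmol.
Outlet amounts (n = n₀ + ν ξ):
  E: 541.2 − 2(137.2) = 266.8
  A: 450.7 − 1(137.2) = 313.5
  D: 0 + 2(137.2) = 274.4
  B: 818.1 (inert)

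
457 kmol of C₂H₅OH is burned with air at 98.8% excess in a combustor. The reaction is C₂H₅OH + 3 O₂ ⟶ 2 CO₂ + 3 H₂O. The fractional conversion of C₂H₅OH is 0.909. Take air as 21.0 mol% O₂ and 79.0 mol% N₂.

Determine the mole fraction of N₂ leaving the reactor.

Stoichiometric O₂ = 3 × 457 = 1371 kmol; O₂ fed = 1371 × 1.988 = 2726 kmol.
N₂ fed = 2726 × 79/21 = 10250 kmol.
Fuel reacted = 0.909 × 457 → ξ = 415.4 kmol.
Outlet (n = n₀ + ν ξ):
  C₂H₅OH: 457 − 1(415.4) = 41.59
  O₂: 2726 − 3(415.4) = 1479
  N₂: 10250 (inert)
  CO₂: 0 + 2(415.4) = 830.8
  H₂O: 0 + 3(415.4) = 1246
Total out = 13850 kmol; y_N₂ = 10250 / 13850 = 0.7402.

0.74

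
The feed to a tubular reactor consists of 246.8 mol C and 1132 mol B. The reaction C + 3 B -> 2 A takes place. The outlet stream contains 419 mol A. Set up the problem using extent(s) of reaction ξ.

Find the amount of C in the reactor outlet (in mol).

37.3 mol

For A: n = n₀ + 2ξ → 419 = 0 + 2ξ, giving ξ = 209.5 mol.
Outlet amounts (n = n₀ + ν ξ):
  C: 246.8 − 1(209.5) = 37.3
  B: 1132 − 3(209.5) = 503.5
  A: 0 + 2(209.5) = 419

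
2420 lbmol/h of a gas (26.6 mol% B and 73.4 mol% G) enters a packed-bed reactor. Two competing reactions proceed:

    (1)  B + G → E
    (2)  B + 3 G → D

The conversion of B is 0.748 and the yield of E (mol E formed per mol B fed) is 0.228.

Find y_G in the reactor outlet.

Yield of E: 1ξ₁ / 643.7 = 0.228 → ξ₁ = 146.8 lbmol/h.
Conversion of B: 1ξ₁ + 1ξ₂ = 0.748 × 643.7 = 481.5 → ξ₂ = 334.7 lbmol/h.
Outlet amounts (n = n₀ + Σ ν·ξ):
  B: 643.7 − 1(146.8) − 1(334.7) = 162.2
  G: 1776 − 1(146.8) − 3(334.7) = 625.3
  E: 0 + 1(146.8) = 146.8
  D: 0 + 1(334.7) = 334.7
Total out = 1269 lbmol/h; y_G = 625.3 / 1269 = 0.4927.

0.493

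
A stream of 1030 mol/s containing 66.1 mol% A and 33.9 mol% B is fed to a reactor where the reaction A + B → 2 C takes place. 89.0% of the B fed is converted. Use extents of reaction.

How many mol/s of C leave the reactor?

622 mol/s

B reacted = 0.89 × 349.2 = 310.8 mol/s; ν_B = −1, so ξ = 310.8/1 = 310.8 mol/s.
Outlet amounts (n = n₀ + ν ξ):
  A: 680.8 − 1(310.8) = 370.1
  B: 349.2 − 1(310.8) = 38.41
  C: 0 + 2(310.8) = 621.5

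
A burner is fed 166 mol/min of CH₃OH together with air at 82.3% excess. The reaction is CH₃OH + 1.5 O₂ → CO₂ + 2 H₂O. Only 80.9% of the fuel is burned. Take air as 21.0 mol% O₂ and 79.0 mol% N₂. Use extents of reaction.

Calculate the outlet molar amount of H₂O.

Stoichiometric O₂ = 1.5 × 166 = 249 mol/min; O₂ fed = 249 × 1.823 = 453.9 mol/min.
N₂ fed = 453.9 × 79/21 = 1708 mol/min.
Fuel reacted = 0.809 × 166 → ξ = 134.3 mol/min.
Outlet (n = n₀ + ν ξ):
  CH₃OH: 166 − 1(134.3) = 31.71
  O₂: 453.9 − 1.5(134.3) = 252.5
  N₂: 1708 (inert)
  CO₂: 0 + 1(134.3) = 134.3
  H₂O: 0 + 2(134.3) = 268.6

269 mol/min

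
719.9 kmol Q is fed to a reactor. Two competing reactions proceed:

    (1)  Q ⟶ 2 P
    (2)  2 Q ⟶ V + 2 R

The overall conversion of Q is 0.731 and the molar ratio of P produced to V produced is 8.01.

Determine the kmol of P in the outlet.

Conversion of Q: Q consumed = 0.731 × 719.9 = 526.2 kmol = 1ξ₁ + 2ξ₂.
Selectivity: 2ξ₁ / (1ξ₂) = 8.01 → ξ₁ = 4.005 ξ₂.
Substitute: (1·4.005 + 2) ξ₂ = 526.2 → ξ₂ = 87.63 kmol, ξ₁ = 351 kmol.
Outlet amounts (n = n₀ + Σ ν·ξ):
  Q: 719.9 − 1(351) − 2(87.63) = 193.7
  P: 0 + 2(351) = 702
  V: 0 + 1(87.63) = 87.63
  R: 0 + 2(87.63) = 175.3

702 kmol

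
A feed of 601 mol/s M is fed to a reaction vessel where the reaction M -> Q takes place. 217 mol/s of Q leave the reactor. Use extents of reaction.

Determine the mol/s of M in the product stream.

For Q: n = n₀ + 1ξ → 217 = 0 + 1ξ, giving ξ = 217 mol/s.
Outlet amounts (n = n₀ + ν ξ):
  M: 601 − 1(217) = 384
  Q: 0 + 1(217) = 217

384 mol/s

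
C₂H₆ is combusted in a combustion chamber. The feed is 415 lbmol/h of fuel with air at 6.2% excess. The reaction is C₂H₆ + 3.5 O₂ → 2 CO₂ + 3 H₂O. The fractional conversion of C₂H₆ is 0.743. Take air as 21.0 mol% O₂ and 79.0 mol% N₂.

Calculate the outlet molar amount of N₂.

5800 lbmol/h

Stoichiometric O₂ = 3.5 × 415 = 1452 lbmol/h; O₂ fed = 1452 × 1.062 = 1543 lbmol/h.
N₂ fed = 1543 × 79/21 = 5803 lbmol/h.
Fuel reacted = 0.743 × 415 → ξ = 308.3 lbmol/h.
Outlet (n = n₀ + ν ξ):
  C₂H₆: 415 − 1(308.3) = 106.7
  O₂: 1543 − 3.5(308.3) = 463.3
  N₂: 5803 (inert)
  CO₂: 0 + 2(308.3) = 616.7
  H₂O: 0 + 3(308.3) = 925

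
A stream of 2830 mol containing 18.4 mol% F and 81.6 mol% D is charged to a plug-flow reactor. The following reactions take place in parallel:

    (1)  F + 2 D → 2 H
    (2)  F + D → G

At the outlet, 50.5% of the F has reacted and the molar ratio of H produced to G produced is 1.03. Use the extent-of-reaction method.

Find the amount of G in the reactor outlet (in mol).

Conversion of F: F consumed = 0.505 × 520.7 = 263 mol = 1ξ₁ + 1ξ₂.
Selectivity: 2ξ₁ / (1ξ₂) = 1.03 → ξ₁ = 0.515 ξ₂.
Substitute: (1·0.515 + 1) ξ₂ = 263 → ξ₂ = 173.6 mol, ξ₁ = 89.39 mol.
Outlet amounts (n = n₀ + Σ ν·ξ):
  F: 520.7 − 1(89.39) − 1(173.6) = 257.8
  D: 2309 − 2(89.39) − 1(173.6) = 1957
  H: 0 + 2(89.39) = 178.8
  G: 0 + 1(173.6) = 173.6

174 mol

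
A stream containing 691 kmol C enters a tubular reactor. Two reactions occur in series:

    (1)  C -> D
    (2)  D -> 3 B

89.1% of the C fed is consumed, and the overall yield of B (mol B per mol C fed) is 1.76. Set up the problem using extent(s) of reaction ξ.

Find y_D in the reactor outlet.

Conversion of C: C consumed = 1ξ₁ = 0.891 × 691 → ξ₁ = 615.7 kmol.
Yield of B: 3ξ₂ / 691 = 1.76 → ξ₂ = 405.4 kmol.
Outlet amounts (n = n₀ + Σ ν·ξ):
  C: 691 − 1(615.7) = 75.32
  D: 0 + 1(615.7) − 1(405.4) = 210.3
  B: 0 + 3(405.4) = 1216
Total out = 1502 kmol; y_D = 210.3 / 1502 = 0.14.

0.14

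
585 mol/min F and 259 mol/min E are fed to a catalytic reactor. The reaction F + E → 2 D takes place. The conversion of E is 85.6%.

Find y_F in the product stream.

0.43

E reacted = 0.856 × 259 = 221.7 mol/min; ν_E = −1, so ξ = 221.7/1 = 221.7 mol/min.
Outlet amounts (n = n₀ + ν ξ):
  F: 585 − 1(221.7) = 363.3
  E: 259 − 1(221.7) = 37.3
  D: 0 + 2(221.7) = 443.4
Total out = 844 mol/min; y_F = 363.3 / 844 = 0.4304.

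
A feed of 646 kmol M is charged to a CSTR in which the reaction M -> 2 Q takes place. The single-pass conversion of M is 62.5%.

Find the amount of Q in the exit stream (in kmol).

M reacted = 0.625 × 646 = 403.8 kmol; ν_M = −1, so ξ = 403.8/1 = 403.8 kmol.
Outlet amounts (n = n₀ + ν ξ):
  M: 646 − 1(403.8) = 242.2
  Q: 0 + 2(403.8) = 807.5

808 kmol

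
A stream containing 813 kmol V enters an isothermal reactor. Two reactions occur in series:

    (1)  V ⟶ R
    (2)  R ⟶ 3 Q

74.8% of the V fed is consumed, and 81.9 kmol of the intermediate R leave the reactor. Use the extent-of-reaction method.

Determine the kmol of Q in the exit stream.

1580 kmol

Conversion of V: V consumed = 1ξ₁ = 0.748 × 813 → ξ₁ = 608.1 kmol.
R balance: n_R = 0 + 1ξ₁ − 1ξ₂ = 81.9 → ξ₂ = (1·608.1 − 81.9)/1 = 526.2 kmol.
Outlet amounts (n = n₀ + Σ ν·ξ):
  V: 813 − 1(608.1) = 204.9
  R: 0 + 1(608.1) − 1(526.2) = 81.9
  Q: 0 + 3(526.2) = 1579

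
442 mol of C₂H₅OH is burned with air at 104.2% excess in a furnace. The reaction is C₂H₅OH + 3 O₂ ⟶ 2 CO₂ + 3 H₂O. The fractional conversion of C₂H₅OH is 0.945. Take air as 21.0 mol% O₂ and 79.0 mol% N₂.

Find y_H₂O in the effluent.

Stoichiometric O₂ = 3 × 442 = 1326 mol; O₂ fed = 1326 × 2.042 = 2708 mol.
N₂ fed = 2708 × 79/21 = 10190 mol.
Fuel reacted = 0.945 × 442 → ξ = 417.7 mol.
Outlet (n = n₀ + ν ξ):
  C₂H₅OH: 442 − 1(417.7) = 24.31
  O₂: 2708 − 3(417.7) = 1455
  N₂: 10190 (inert)
  CO₂: 0 + 2(417.7) = 835.4
  H₂O: 0 + 3(417.7) = 1253
Total out = 13750 mol; y_H₂O = 1253 / 13750 = 0.09111.

0.0911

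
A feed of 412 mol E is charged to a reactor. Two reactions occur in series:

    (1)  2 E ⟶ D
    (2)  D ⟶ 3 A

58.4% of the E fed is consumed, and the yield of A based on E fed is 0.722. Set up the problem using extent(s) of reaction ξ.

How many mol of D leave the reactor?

Conversion of E: E consumed = 2ξ₁ = 0.584 × 412 → ξ₁ = 120.3 mol.
Yield of A: 3ξ₂ / 412 = 0.722 → ξ₂ = 99.15 mol.
Outlet amounts (n = n₀ + Σ ν·ξ):
  E: 412 − 2(120.3) = 171.4
  D: 0 + 1(120.3) − 1(99.15) = 21.15
  A: 0 + 3(99.15) = 297.5

21.1 mol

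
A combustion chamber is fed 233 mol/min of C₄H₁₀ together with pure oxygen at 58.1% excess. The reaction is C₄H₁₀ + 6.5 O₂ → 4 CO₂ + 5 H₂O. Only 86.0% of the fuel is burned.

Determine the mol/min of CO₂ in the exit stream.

Stoichiometric O₂ = 6.5 × 233 = 1514 mol/min; O₂ fed = 1514 × 1.581 = 2394 mol/min.
Fuel reacted = 0.86 × 233 → ξ = 200.4 mol/min.
Outlet (n = n₀ + ν ξ):
  C₄H₁₀: 233 − 1(200.4) = 32.62
  O₂: 2394 − 6.5(200.4) = 1092
  CO₂: 0 + 4(200.4) = 801.5
  H₂O: 0 + 5(200.4) = 1002

802 mol/min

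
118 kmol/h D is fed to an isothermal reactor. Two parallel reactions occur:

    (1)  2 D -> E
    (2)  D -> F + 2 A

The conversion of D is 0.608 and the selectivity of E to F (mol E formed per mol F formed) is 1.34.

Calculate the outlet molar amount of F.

19.5 kmol/h

Conversion of D: D consumed = 0.608 × 118 = 71.74 kmol/h = 2ξ₁ + 1ξ₂.
Selectivity: 1ξ₁ / (1ξ₂) = 1.34 → ξ₁ = 1.34 ξ₂.
Substitute: (2·1.34 + 1) ξ₂ = 71.74 → ξ₂ = 19.5 kmol/h, ξ₁ = 26.12 kmol/h.
Outlet amounts (n = n₀ + Σ ν·ξ):
  D: 118 − 2(26.12) − 1(19.5) = 46.26
  E: 0 + 1(26.12) = 26.12
  F: 0 + 1(19.5) = 19.5
  A: 0 + 2(19.5) = 38.99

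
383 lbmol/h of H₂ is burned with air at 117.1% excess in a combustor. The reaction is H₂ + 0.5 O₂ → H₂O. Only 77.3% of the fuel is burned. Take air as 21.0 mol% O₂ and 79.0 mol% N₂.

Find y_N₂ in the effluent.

Stoichiometric O₂ = 0.5 × 383 = 191.5 lbmol/h; O₂ fed = 191.5 × 2.171 = 415.7 lbmol/h.
N₂ fed = 415.7 × 79/21 = 1564 lbmol/h.
Fuel reacted = 0.773 × 383 → ξ = 296.1 lbmol/h.
Outlet (n = n₀ + ν ξ):
  H₂: 383 − 1(296.1) = 86.94
  O₂: 415.7 − 0.5(296.1) = 267.7
  N₂: 1564 (inert)
  H₂O: 0 + 1(296.1) = 296.1
Total out = 2215 lbmol/h; y_N₂ = 1564 / 2215 = 0.7062.

0.706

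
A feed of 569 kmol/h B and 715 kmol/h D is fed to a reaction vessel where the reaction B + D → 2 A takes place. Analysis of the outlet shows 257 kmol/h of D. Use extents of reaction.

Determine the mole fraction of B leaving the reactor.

0.0864

For D: n = n₀ − 1ξ → 257 = 715 − 1ξ, giving ξ = 458 kmol/h.
Outlet amounts (n = n₀ + ν ξ):
  B: 569 − 1(458) = 111
  D: 715 − 1(458) = 257
  A: 0 + 2(458) = 916
Total out = 1284 kmol/h; y_B = 111 / 1284 = 0.08645.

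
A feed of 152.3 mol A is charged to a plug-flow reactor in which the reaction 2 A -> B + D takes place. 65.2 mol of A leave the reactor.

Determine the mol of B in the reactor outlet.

For A: n = n₀ − 2ξ → 65.2 = 152.3 − 2ξ, giving ξ = 43.55 mol.
Outlet amounts (n = n₀ + ν ξ):
  A: 152.3 − 2(43.55) = 65.2
  B: 0 + 1(43.55) = 43.55
  D: 0 + 1(43.55) = 43.55

43.6 mol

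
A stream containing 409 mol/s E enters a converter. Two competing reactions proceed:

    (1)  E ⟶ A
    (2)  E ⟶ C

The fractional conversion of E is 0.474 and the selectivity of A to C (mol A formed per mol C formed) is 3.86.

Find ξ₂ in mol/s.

ξ₂ = 39.9 mol/s

Conversion of E: E consumed = 0.474 × 409 = 193.9 mol/s = 1ξ₁ + 1ξ₂.
Selectivity: 1ξ₁ / (1ξ₂) = 3.86 → ξ₁ = 3.86 ξ₂.
Substitute: (1·3.86 + 1) ξ₂ = 193.9 → ξ₂ = 39.89 mol/s, ξ₁ = 154 mol/s.
Outlet amounts (n = n₀ + Σ ν·ξ):
  E: 409 − 1(154) − 1(39.89) = 215.1
  A: 0 + 1(154) = 154
  C: 0 + 1(39.89) = 39.89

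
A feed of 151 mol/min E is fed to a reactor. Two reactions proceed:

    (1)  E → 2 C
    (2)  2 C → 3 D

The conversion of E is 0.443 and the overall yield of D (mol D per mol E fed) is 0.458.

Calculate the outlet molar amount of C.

Conversion of E: E consumed = 1ξ₁ = 0.443 × 151 → ξ₁ = 66.89 mol/min.
Yield of D: 3ξ₂ / 151 = 0.458 → ξ₂ = 23.05 mol/min.
Outlet amounts (n = n₀ + Σ ν·ξ):
  E: 151 − 1(66.89) = 84.11
  C: 0 + 2(66.89) − 2(23.05) = 87.68
  D: 0 + 3(23.05) = 69.16

87.7 mol/min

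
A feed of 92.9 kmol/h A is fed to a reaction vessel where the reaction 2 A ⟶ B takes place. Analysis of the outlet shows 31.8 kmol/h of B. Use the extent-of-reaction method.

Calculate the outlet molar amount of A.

29.3 kmol/h

For B: n = n₀ + 1ξ → 31.8 = 0 + 1ξ, giving ξ = 31.8 kmol/h.
Outlet amounts (n = n₀ + ν ξ):
  A: 92.9 − 2(31.8) = 29.3
  B: 0 + 1(31.8) = 31.8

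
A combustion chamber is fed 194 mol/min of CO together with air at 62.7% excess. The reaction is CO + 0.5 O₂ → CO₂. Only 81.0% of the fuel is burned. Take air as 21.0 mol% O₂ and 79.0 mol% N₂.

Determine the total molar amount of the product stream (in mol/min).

Stoichiometric O₂ = 0.5 × 194 = 97 mol/min; O₂ fed = 97 × 1.627 = 157.8 mol/min.
N₂ fed = 157.8 × 79/21 = 593.7 mol/min.
Fuel reacted = 0.81 × 194 → ξ = 157.1 mol/min.
Outlet (n = n₀ + ν ξ):
  CO: 194 − 1(157.1) = 36.86
  O₂: 157.8 − 0.5(157.1) = 79.25
  N₂: 593.7 (inert)
  CO₂: 0 + 1(157.1) = 157.1
Total out = 36.86 + 79.25 + 593.7 + 157.1 = 866.9 mol/min.

867 mol/min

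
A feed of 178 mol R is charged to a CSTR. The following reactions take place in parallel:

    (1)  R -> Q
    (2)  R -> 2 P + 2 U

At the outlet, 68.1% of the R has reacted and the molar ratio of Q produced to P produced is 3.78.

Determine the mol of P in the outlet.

Conversion of R: R consumed = 0.681 × 178 = 121.2 mol = 1ξ₁ + 1ξ₂.
Selectivity: 1ξ₁ / (2ξ₂) = 3.78 → ξ₁ = 7.56 ξ₂.
Substitute: (1·7.56 + 1) ξ₂ = 121.2 → ξ₂ = 14.16 mol, ξ₁ = 107.1 mol.
Outlet amounts (n = n₀ + Σ ν·ξ):
  R: 178 − 1(107.1) − 1(14.16) = 56.78
  Q: 0 + 1(107.1) = 107.1
  P: 0 + 2(14.16) = 28.32
  U: 0 + 2(14.16) = 28.32

28.3 mol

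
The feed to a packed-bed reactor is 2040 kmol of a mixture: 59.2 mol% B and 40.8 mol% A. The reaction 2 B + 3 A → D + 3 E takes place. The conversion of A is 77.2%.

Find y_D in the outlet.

A reacted = 0.772 × 832.3 = 642.6 kmol; ν_A = −3, so ξ = 642.6/3 = 214.2 kmol.
Outlet amounts (n = n₀ + ν ξ):
  B: 1208 − 2(214.2) = 779.3
  A: 832.3 − 3(214.2) = 189.8
  D: 0 + 1(214.2) = 214.2
  E: 0 + 3(214.2) = 642.6
Total out = 1826 kmol; y_D = 214.2 / 1826 = 0.1173.

0.117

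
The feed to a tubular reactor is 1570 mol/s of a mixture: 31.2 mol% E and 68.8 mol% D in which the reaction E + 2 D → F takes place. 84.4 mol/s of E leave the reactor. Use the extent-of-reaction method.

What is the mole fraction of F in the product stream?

For E: n = n₀ − 1ξ → 84.4 = 489.8 − 1ξ, giving ξ = 405.4 mol/s.
Outlet amounts (n = n₀ + ν ξ):
  E: 489.8 − 1(405.4) = 84.4
  D: 1080 − 2(405.4) = 269.3
  F: 0 + 1(405.4) = 405.4
Total out = 759.1 mol/s; y_F = 405.4 / 759.1 = 0.5341.

0.534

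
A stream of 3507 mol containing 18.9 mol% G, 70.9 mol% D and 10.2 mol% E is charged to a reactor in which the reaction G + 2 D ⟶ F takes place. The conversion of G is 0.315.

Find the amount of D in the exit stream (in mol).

2070 mol

G reacted = 0.315 × 662.8 = 208.8 mol; ν_G = −1, so ξ = 208.8/1 = 208.8 mol.
Outlet amounts (n = n₀ + ν ξ):
  G: 662.8 − 1(208.8) = 454
  D: 2486 − 2(208.8) = 2069
  F: 0 + 1(208.8) = 208.8
  E: 357.7 (inert)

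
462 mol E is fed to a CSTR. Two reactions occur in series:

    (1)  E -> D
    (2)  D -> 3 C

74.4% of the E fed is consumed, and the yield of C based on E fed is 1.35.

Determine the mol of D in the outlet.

136 mol

Conversion of E: E consumed = 1ξ₁ = 0.744 × 462 → ξ₁ = 343.7 mol.
Yield of C: 3ξ₂ / 462 = 1.35 → ξ₂ = 207.9 mol.
Outlet amounts (n = n₀ + Σ ν·ξ):
  E: 462 − 1(343.7) = 118.3
  D: 0 + 1(343.7) − 1(207.9) = 135.8
  C: 0 + 3(207.9) = 623.7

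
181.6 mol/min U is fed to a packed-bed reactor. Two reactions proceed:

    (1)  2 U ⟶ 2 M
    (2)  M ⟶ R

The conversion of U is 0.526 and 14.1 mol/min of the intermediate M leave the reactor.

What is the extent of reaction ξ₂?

ξ₂ = 81.4 mol/min

Conversion of U: U consumed = 2ξ₁ = 0.526 × 181.6 → ξ₁ = 47.76 mol/min.
M balance: n_M = 0 + 2ξ₁ − 1ξ₂ = 14.1 → ξ₂ = (2·47.76 − 14.1)/1 = 81.42 mol/min.
Outlet amounts (n = n₀ + Σ ν·ξ):
  U: 181.6 − 2(47.76) = 86.08
  M: 0 + 2(47.76) − 1(81.42) = 14.1
  R: 0 + 1(81.42) = 81.42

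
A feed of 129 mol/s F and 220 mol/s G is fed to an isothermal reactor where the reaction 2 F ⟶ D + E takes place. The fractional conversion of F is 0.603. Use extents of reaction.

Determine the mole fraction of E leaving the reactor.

F reacted = 0.603 × 129 = 77.79 mol/s; ν_F = −2, so ξ = 77.79/2 = 38.89 mol/s.
Outlet amounts (n = n₀ + ν ξ):
  F: 129 − 2(38.89) = 51.21
  D: 0 + 1(38.89) = 38.89
  E: 0 + 1(38.89) = 38.89
  G: 220 (inert)
Total out = 349 mol/s; y_E = 38.89 / 349 = 0.1114.

0.111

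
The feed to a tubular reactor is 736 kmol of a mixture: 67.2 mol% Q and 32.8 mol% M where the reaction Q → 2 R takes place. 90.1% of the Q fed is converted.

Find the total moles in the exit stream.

1180 kmol

Q reacted = 0.901 × 494.6 = 445.6 kmol; ν_Q = −1, so ξ = 445.6/1 = 445.6 kmol.
Outlet amounts (n = n₀ + ν ξ):
  Q: 494.6 − 1(445.6) = 48.96
  R: 0 + 2(445.6) = 891.3
  M: 241.4 (inert)
Total out = 48.96 + 891.3 + 241.4 = 1182 kmol.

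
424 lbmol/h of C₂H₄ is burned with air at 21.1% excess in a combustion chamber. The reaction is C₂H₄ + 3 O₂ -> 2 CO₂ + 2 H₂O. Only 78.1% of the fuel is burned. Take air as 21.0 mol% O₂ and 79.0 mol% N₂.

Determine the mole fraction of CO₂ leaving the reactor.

Stoichiometric O₂ = 3 × 424 = 1272 lbmol/h; O₂ fed = 1272 × 1.211 = 1540 lbmol/h.
N₂ fed = 1540 × 79/21 = 5795 lbmol/h.
Fuel reacted = 0.781 × 424 → ξ = 331.1 lbmol/h.
Outlet (n = n₀ + ν ξ):
  C₂H₄: 424 − 1(331.1) = 92.86
  O₂: 1540 − 3(331.1) = 547
  N₂: 5795 (inert)
  CO₂: 0 + 2(331.1) = 662.3
  H₂O: 0 + 2(331.1) = 662.3
Total out = 7759 lbmol/h; y_CO₂ = 662.3 / 7759 = 0.08536.

0.0854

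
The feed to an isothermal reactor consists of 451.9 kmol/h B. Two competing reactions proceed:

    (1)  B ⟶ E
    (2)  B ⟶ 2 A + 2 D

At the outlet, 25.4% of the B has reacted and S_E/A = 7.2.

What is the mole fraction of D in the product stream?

Conversion of B: B consumed = 0.254 × 451.9 = 114.8 kmol/h = 1ξ₁ + 1ξ₂.
Selectivity: 1ξ₁ / (2ξ₂) = 7.2 → ξ₁ = 14.4 ξ₂.
Substitute: (1·14.4 + 1) ξ₂ = 114.8 → ξ₂ = 7.453 kmol/h, ξ₁ = 107.3 kmol/h.
Outlet amounts (n = n₀ + Σ ν·ξ):
  B: 451.9 − 1(107.3) − 1(7.453) = 337.1
  E: 0 + 1(107.3) = 107.3
  A: 0 + 2(7.453) = 14.91
  D: 0 + 2(7.453) = 14.91
Total out = 474.3 kmol/h; y_D = 14.91 / 474.3 = 0.03143.

0.0314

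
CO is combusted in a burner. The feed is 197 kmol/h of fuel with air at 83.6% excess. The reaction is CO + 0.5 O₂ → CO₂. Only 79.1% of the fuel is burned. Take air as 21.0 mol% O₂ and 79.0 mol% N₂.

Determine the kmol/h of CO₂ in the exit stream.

156 kmol/h

Stoichiometric O₂ = 0.5 × 197 = 98.5 kmol/h; O₂ fed = 98.5 × 1.836 = 180.8 kmol/h.
N₂ fed = 180.8 × 79/21 = 680.3 kmol/h.
Fuel reacted = 0.791 × 197 → ξ = 155.8 kmol/h.
Outlet (n = n₀ + ν ξ):
  CO: 197 − 1(155.8) = 41.17
  O₂: 180.8 − 0.5(155.8) = 102.9
  N₂: 680.3 (inert)
  CO₂: 0 + 1(155.8) = 155.8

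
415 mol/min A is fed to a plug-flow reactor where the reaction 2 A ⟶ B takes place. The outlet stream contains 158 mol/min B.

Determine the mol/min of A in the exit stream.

For B: n = n₀ + 1ξ → 158 = 0 + 1ξ, giving ξ = 158 mol/min.
Outlet amounts (n = n₀ + ν ξ):
  A: 415 − 2(158) = 99
  B: 0 + 1(158) = 158

99 mol/min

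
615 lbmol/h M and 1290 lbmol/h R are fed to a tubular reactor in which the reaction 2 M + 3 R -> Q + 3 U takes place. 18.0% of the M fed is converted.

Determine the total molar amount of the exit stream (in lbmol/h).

1850 lbmol/h

M reacted = 0.18 × 615 = 110.7 lbmol/h; ν_M = −2, so ξ = 110.7/2 = 55.35 lbmol/h.
Outlet amounts (n = n₀ + ν ξ):
  M: 615 − 2(55.35) = 504.3
  R: 1290 − 3(55.35) = 1124
  Q: 0 + 1(55.35) = 55.35
  U: 0 + 3(55.35) = 166.1
Total out = 504.3 + 1124 + 55.35 + 166.1 = 1850 lbmol/h.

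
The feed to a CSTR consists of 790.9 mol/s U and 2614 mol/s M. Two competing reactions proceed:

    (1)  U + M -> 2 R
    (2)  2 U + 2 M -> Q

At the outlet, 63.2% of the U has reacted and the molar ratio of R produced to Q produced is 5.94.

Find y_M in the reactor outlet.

Conversion of U: U consumed = 0.632 × 790.9 = 499.8 mol/s = 1ξ₁ + 2ξ₂.
Selectivity: 2ξ₁ / (1ξ₂) = 5.94 → ξ₁ = 2.97 ξ₂.
Substitute: (1·2.97 + 2) ξ₂ = 499.8 → ξ₂ = 100.6 mol/s, ξ₁ = 298.7 mol/s.
Outlet amounts (n = n₀ + Σ ν·ξ):
  U: 790.9 − 1(298.7) − 2(100.6) = 291.1
  M: 2614 − 1(298.7) − 2(100.6) = 2114
  R: 0 + 2(298.7) = 597.4
  Q: 0 + 1(100.6) = 100.6
Total out = 3103 mol/s; y_M = 2114 / 3103 = 0.6813.

0.681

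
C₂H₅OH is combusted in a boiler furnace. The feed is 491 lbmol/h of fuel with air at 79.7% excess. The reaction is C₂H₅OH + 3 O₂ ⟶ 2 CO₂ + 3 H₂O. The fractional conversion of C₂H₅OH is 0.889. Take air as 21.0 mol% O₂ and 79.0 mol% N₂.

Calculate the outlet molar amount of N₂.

9960 lbmol/h

Stoichiometric O₂ = 3 × 491 = 1473 lbmol/h; O₂ fed = 1473 × 1.797 = 2647 lbmol/h.
N₂ fed = 2647 × 79/21 = 9958 lbmol/h.
Fuel reacted = 0.889 × 491 → ξ = 436.5 lbmol/h.
Outlet (n = n₀ + ν ξ):
  C₂H₅OH: 491 − 1(436.5) = 54.5
  O₂: 2647 − 3(436.5) = 1337
  N₂: 9958 (inert)
  CO₂: 0 + 2(436.5) = 873
  H₂O: 0 + 3(436.5) = 1309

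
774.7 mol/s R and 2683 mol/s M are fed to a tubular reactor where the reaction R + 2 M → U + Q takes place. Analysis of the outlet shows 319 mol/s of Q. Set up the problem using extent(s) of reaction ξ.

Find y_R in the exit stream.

0.145

For Q: n = n₀ + 1ξ → 319 = 0 + 1ξ, giving ξ = 319 mol/s.
Outlet amounts (n = n₀ + ν ξ):
  R: 774.7 − 1(319) = 455.7
  M: 2683 − 2(319) = 2045
  U: 0 + 1(319) = 319
  Q: 0 + 1(319) = 319
Total out = 3139 mol/s; y_R = 455.7 / 3139 = 0.1452.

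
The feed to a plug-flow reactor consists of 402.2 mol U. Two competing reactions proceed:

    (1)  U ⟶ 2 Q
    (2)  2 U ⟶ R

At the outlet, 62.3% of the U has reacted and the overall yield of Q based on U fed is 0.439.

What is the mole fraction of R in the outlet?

0.198

Yield of Q: 2ξ₁ / 402.2 = 0.439 → ξ₁ = 88.28 mol.
Conversion of U: 1ξ₁ + 2ξ₂ = 0.623 × 402.2 = 250.6 → ξ₂ = 81.14 mol.
Outlet amounts (n = n₀ + Σ ν·ξ):
  U: 402.2 − 1(88.28) − 2(81.14) = 151.6
  Q: 0 + 2(88.28) = 176.6
  R: 0 + 1(81.14) = 81.14
Total out = 409.3 mol; y_R = 81.14 / 409.3 = 0.1982.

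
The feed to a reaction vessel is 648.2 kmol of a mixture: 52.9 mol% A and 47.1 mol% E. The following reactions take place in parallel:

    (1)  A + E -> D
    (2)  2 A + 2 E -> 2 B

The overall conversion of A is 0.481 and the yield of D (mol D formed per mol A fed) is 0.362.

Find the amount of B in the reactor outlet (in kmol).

Yield of D: 1ξ₁ / 342.9 = 0.362 → ξ₁ = 124.1 kmol.
Conversion of A: 1ξ₁ + 2ξ₂ = 0.481 × 342.9 = 164.9 → ξ₂ = 20.4 kmol.
Outlet amounts (n = n₀ + Σ ν·ξ):
  A: 342.9 − 1(124.1) − 2(20.4) = 178
  E: 305.3 − 1(124.1) − 2(20.4) = 140.4
  D: 0 + 1(124.1) = 124.1
  B: 0 + 2(20.4) = 40.8

40.8 kmol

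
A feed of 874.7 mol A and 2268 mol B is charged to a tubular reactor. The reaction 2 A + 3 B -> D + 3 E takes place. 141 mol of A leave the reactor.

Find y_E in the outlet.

0.396

For A: n = n₀ − 2ξ → 141 = 874.7 − 2ξ, giving ξ = 366.9 mol.
Outlet amounts (n = n₀ + ν ξ):
  A: 874.7 − 2(366.9) = 141
  B: 2268 − 3(366.9) = 1167
  D: 0 + 1(366.9) = 366.9
  E: 0 + 3(366.9) = 1101
Total out = 2776 mol; y_E = 1101 / 2776 = 0.3965.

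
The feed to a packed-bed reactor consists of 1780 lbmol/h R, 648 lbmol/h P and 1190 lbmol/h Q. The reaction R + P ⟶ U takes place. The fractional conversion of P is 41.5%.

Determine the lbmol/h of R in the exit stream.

1510 lbmol/h

P reacted = 0.415 × 648 = 268.9 lbmol/h; ν_P = −1, so ξ = 268.9/1 = 268.9 lbmol/h.
Outlet amounts (n = n₀ + ν ξ):
  R: 1780 − 1(268.9) = 1511
  P: 648 − 1(268.9) = 379.1
  U: 0 + 1(268.9) = 268.9
  Q: 1190 (inert)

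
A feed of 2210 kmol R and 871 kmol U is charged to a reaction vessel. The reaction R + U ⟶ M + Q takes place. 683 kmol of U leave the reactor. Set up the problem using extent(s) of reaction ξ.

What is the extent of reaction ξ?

ξ = 188 kmol

For U: n = n₀ − 1ξ → 683 = 871 − 1ξ, giving ξ = 188 kmol.
Outlet amounts (n = n₀ + ν ξ):
  R: 2210 − 1(188) = 2022
  U: 871 − 1(188) = 683
  M: 0 + 1(188) = 188
  Q: 0 + 1(188) = 188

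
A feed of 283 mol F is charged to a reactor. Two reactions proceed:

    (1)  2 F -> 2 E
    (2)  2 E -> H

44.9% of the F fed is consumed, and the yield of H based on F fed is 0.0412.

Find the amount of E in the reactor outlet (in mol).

Conversion of F: F consumed = 2ξ₁ = 0.449 × 283 → ξ₁ = 63.53 mol.
Yield of H: 1ξ₂ / 283 = 0.0412 → ξ₂ = 11.66 mol.
Outlet amounts (n = n₀ + Σ ν·ξ):
  F: 283 − 2(63.53) = 155.9
  E: 0 + 2(63.53) − 2(11.66) = 103.7
  H: 0 + 1(11.66) = 11.66

104 mol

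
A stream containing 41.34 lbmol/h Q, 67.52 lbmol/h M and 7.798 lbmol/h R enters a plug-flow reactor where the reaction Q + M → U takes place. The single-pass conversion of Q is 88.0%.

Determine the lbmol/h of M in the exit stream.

Q reacted = 0.88 × 41.34 = 36.38 lbmol/h; ν_Q = −1, so ξ = 36.38/1 = 36.38 lbmol/h.
Outlet amounts (n = n₀ + ν ξ):
  Q: 41.34 − 1(36.38) = 4.961
  M: 67.52 − 1(36.38) = 31.14
  U: 0 + 1(36.38) = 36.38
  R: 7.798 (inert)

31.1 lbmol/h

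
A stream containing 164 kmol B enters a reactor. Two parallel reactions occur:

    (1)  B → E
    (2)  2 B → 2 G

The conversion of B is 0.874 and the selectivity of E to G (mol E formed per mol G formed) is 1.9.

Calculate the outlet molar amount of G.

Conversion of B: B consumed = 0.874 × 164 = 143.3 kmol = 1ξ₁ + 2ξ₂.
Selectivity: 1ξ₁ / (2ξ₂) = 1.9 → ξ₁ = 3.8 ξ₂.
Substitute: (1·3.8 + 2) ξ₂ = 143.3 → ξ₂ = 24.71 kmol, ξ₁ = 93.91 kmol.
Outlet amounts (n = n₀ + Σ ν·ξ):
  B: 164 − 1(93.91) − 2(24.71) = 20.66
  E: 0 + 1(93.91) = 93.91
  G: 0 + 2(24.71) = 49.43

49.4 kmol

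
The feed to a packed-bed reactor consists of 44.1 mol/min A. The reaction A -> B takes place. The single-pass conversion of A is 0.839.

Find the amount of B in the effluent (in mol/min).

A reacted = 0.839 × 44.1 = 37 mol/min; ν_A = −1, so ξ = 37/1 = 37 mol/min.
Outlet amounts (n = n₀ + ν ξ):
  A: 44.1 − 1(37) = 7.1
  B: 0 + 1(37) = 37

37 mol/min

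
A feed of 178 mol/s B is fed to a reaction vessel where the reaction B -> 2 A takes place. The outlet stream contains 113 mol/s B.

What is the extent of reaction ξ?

ξ = 65 mol/s

For B: n = n₀ − 1ξ → 113 = 178 − 1ξ, giving ξ = 65 mol/s.
Outlet amounts (n = n₀ + ν ξ):
  B: 178 − 1(65) = 113
  A: 0 + 2(65) = 130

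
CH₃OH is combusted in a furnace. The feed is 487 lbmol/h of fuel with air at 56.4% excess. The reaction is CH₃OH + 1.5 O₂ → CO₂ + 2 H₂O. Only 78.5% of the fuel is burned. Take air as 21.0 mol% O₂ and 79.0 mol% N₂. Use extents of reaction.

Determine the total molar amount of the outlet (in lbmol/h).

6120 lbmol/h

Stoichiometric O₂ = 1.5 × 487 = 730.5 lbmol/h; O₂ fed = 730.5 × 1.564 = 1143 lbmol/h.
N₂ fed = 1143 × 79/21 = 4298 lbmol/h.
Fuel reacted = 0.785 × 487 → ξ = 382.3 lbmol/h.
Outlet (n = n₀ + ν ξ):
  CH₃OH: 487 − 1(382.3) = 104.7
  O₂: 1143 − 1.5(382.3) = 569.1
  N₂: 4298 (inert)
  CO₂: 0 + 1(382.3) = 382.3
  H₂O: 0 + 2(382.3) = 764.6
Total out = 104.7 + 569.1 + 4298 + 382.3 + 764.6 = 6119 lbmol/h.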